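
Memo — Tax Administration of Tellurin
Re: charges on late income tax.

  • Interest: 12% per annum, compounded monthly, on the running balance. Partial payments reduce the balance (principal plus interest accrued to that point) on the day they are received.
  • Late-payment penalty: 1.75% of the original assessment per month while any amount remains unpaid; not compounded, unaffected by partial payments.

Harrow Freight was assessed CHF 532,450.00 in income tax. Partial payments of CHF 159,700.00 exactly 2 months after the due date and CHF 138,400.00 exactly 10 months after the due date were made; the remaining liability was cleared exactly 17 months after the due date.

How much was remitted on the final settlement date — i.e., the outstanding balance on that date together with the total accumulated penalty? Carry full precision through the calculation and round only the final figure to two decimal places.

CHF 455,196.49

Monthly rate = 12% ÷ 12 = 1%
Balance at month 2: CHF 532,450.0000 × (1 + 0.01)^2 = CHF 543,152.2450
After CHF 159,700.00 payment: CHF 543,152.2450 − CHF 159,700.00 = CHF 383,452.2450
Balance at month 10: CHF 383,452.2450 × (1 + 0.01)^8 = CHF 415,223.8348…
After CHF 138,400.00 payment: CHF 415,223.8348… − CHF 138,400.00 = CHF 276,823.8348…
Balance at month 17: CHF 276,823.8348… × (1 + 0.01)^7 = CHF 296,792.6196…
Penalty: 17 × 1.75% × CHF 532,450.00 = CHF 158,403.88…
Final settlement = outstanding balance + penalty = CHF 296,792.6196… + CHF 158,403.88… = CHF 455,196.49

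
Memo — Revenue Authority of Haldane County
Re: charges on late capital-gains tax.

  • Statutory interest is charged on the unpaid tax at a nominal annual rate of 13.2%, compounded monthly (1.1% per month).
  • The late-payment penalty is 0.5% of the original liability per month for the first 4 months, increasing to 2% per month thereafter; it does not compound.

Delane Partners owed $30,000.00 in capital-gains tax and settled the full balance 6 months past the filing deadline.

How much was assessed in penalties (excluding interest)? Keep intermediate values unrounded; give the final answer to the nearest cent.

Penalty, months 1–4: 4 × 0.5% × $30,000.00 = $600.00
Penalty, months 5–6: 2 × 2% × $30,000.00 = $1,200.00
Total penalty = $600.00 + $1,200.00 = $1,800.00

$1,800.00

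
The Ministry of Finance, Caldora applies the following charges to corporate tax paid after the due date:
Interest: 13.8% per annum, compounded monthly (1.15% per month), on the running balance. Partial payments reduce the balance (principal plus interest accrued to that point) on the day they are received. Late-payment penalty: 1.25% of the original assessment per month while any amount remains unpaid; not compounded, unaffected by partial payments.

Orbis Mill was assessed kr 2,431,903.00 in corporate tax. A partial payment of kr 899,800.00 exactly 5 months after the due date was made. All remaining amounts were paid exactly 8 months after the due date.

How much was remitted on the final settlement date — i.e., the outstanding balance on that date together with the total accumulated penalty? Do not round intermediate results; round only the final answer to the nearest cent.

Balance at month 5: kr 2,431,903.0000 × (1 + 0.0115)^5 = kr 2,574,990.8136…
After kr 899,800.00 payment: kr 2,574,990.8136… − kr 899,800.00 = kr 1,675,190.8136…
Balance at month 8: kr 1,675,190.8136… × (1 + 0.0115)^3 = kr 1,733,652.0764…
Penalty: 8 × 1.25% × kr 2,431,903.00 = kr 243,190.30
Final settlement = outstanding balance + penalty = kr 1,733,652.0764… + kr 243,190.30 = kr 1,976,842.38

kr 1,976,842.38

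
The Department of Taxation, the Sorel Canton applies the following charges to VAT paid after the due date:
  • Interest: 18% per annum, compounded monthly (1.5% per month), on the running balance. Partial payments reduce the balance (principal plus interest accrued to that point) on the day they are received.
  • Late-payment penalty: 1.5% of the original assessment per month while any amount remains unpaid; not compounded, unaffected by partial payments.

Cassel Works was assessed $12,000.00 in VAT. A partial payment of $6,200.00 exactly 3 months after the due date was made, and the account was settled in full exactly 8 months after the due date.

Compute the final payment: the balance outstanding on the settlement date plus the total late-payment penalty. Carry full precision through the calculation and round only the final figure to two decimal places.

Balance at month 3: $12,000.0000 × (1 + 0.015)^3 = $12,548.1405
After $6,200.00 payment: $12,548.1405 − $6,200.00 = $6,348.1405
Balance at month 8: $6,348.1405 × (1 + 0.015)^5 = $6,838.7502…
Penalty: 8 × 1.5% × $12,000.00 = $1,440.00
Final settlement = outstanding balance + penalty = $6,838.7502… + $1,440.00 = $8,278.75

$8,278.75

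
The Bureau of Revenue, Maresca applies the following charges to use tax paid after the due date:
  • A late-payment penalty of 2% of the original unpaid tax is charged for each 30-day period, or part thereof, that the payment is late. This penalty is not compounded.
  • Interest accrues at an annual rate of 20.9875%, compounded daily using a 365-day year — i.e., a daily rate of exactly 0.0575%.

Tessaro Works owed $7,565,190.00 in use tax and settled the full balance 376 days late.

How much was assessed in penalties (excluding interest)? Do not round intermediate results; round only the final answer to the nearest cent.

$1,966,949.40

Penalty periods: ⌈376/30⌉ = 13; penalty = 13 × 2% × $7,565,190.00 = $1,966,949.40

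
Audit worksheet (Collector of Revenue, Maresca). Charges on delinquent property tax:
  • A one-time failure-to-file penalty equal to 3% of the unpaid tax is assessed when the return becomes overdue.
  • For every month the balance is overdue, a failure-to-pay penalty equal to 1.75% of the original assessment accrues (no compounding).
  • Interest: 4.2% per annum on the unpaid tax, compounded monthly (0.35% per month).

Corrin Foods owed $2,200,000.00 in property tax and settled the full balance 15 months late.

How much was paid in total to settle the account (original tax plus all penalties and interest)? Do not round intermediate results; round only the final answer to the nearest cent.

$2,961,873.12

Failure-to-file penalty: 3% × $2,200,000.00 = $66,000.00
Failure-to-pay penalty = 1.75% × $2,200,000.00 × 15 mo = $577,500.00
Interest: $2,200,000.00 × ((1 + 0.0035)^15 − 1) = $2,200,000.00 × 0.0538060… = $118,373.1220…
Total = $2,200,000.00 + $643,500.0000 + $118,373.1220… = $2,961,873.12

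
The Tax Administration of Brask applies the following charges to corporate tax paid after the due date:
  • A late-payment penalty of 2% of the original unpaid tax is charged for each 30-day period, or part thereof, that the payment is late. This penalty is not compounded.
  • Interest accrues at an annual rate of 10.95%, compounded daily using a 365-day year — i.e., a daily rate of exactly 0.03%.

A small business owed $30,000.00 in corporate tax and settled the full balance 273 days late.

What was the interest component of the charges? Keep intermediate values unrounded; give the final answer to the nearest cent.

$2,560.02

Interest: $30,000.00 × ((1 + 0.0003)^273 − 1) = $30,000.00 × 0.08533394… = $2,560.0182…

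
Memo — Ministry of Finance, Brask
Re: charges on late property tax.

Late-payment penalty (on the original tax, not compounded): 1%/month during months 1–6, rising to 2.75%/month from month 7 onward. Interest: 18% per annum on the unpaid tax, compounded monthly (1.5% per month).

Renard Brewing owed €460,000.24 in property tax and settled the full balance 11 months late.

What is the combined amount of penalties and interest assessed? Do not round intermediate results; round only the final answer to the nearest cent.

Penalty, months 1–6: 6 × 1% × €460,000.24 = €27,600.01…
Penalty, months 7–11: 5 × 2.75% × €460,000.24 = €63,250.03…
Interest: €460,000.24 × ((1 + 0.015)^11 − 1) = €460,000.24 × 0.1779489… = €81,856.5539…
Penalties + interest = €90,850.0474 + €81,856.5539… = €172,706.60

€172,706.60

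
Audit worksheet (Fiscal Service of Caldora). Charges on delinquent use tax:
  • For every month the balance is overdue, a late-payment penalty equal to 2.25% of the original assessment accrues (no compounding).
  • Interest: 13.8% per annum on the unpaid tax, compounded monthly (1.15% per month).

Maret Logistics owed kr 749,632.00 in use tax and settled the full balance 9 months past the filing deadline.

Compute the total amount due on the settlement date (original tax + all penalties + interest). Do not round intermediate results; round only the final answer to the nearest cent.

Late-payment penalty: 9 × 2.25% × kr 749,632.00 = kr 151,800.48
Interest: kr 749,632.00 × ((1 + 0.0115)^9 − 1) = kr 749,632.00 × 0.1083910… = kr 81,253.3492…
Total = kr 749,632.00 + kr 151,800.4800 + kr 81,253.3492… = kr 982,685.83

kr 982,685.83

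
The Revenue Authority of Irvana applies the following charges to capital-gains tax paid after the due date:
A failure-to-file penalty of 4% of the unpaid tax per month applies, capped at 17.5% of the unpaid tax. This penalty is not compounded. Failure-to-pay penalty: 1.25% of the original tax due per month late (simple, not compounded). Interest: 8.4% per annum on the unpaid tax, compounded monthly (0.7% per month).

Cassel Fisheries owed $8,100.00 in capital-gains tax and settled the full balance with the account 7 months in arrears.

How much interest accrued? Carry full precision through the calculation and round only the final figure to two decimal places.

Interest: $8,100.00 × ((1 + 0.007)^7 − 1) = $8,100.00 × 0.0500411… = $405.3328…

$405.33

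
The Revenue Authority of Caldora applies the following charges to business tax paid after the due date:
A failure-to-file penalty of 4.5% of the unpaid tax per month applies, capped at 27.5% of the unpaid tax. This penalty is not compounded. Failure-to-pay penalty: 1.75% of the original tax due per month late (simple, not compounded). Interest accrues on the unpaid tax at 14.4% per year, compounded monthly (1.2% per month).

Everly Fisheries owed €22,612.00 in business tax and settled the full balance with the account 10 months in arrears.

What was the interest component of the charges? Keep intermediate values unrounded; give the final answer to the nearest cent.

Interest: €22,612.00 × ((1 + 0.012)^10 − 1) = €22,612.00 × 0.1266918… = €2,864.7545…

€2,864.75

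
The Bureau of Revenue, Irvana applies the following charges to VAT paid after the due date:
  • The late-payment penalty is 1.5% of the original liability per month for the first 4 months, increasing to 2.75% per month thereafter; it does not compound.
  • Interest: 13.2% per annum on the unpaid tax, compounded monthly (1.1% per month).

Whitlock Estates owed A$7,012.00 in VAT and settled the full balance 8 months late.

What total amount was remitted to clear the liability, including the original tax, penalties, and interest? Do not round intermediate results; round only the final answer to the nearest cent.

Penalty, months 1–4: 4 × 1.5% × A$7,012.00 = A$420.72
Penalty, months 5–8: 4 × 2.75% × A$7,012.00 = A$771.32
Interest: A$7,012.00 × ((1 + 0.011)^8 − 1) = A$7,012.00 × 0.0914636… = A$641.3426…
Total = A$7,012.00 + A$1,192.0400 + A$641.3426… = A$8,845.38

A$8,845.38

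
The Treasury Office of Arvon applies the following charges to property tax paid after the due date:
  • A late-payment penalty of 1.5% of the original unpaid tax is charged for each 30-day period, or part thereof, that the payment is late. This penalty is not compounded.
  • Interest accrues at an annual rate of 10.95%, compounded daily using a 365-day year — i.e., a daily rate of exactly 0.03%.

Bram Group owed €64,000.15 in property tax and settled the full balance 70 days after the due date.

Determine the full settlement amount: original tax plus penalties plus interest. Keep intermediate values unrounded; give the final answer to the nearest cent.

Penalty periods: ⌈70/30⌉ = 3; penalty = 3 × 1.5% × €64,000.15 = €2,880.01…
Interest: €64,000.15 × ((1 + 0.0003)^70 − 1) = €64,000.15 × 0.02121884… = €1,358.0087…
Total = €64,000.15 + €2,880.0068… + €1,358.0087… = €68,238.17

€68,238.17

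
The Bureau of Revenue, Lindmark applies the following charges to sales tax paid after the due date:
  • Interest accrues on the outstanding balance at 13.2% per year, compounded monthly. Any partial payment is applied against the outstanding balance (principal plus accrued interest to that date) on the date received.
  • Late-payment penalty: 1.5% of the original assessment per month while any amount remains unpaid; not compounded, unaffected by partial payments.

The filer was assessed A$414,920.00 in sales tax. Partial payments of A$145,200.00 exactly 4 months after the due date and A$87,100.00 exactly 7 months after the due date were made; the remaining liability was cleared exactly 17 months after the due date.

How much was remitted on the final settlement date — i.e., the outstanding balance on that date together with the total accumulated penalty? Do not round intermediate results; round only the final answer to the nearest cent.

Monthly rate = 13.2% ÷ 12 = 1.1%
Balance at month 4: A$414,920.0000 × (1 + 0.011)^4 = A$433,479.9270…
After A$145,200.00 payment: A$433,479.9270… − A$145,200.00 = A$288,279.9270…
Balance at month 7: A$288,279.9270… × (1 + 0.011)^3 = A$297,898.1939…
After A$87,100.00 payment: A$297,898.1939… − A$87,100.00 = A$210,798.1939…
Balance at month 17: A$210,798.1939… × (1 + 0.011)^10 = A$235,168.1169…
Penalty: 17 × 1.5% × A$414,920.00 = A$105,804.60
Final settlement = outstanding balance + penalty = A$235,168.1169… + A$105,804.60 = A$340,972.72

A$340,972.72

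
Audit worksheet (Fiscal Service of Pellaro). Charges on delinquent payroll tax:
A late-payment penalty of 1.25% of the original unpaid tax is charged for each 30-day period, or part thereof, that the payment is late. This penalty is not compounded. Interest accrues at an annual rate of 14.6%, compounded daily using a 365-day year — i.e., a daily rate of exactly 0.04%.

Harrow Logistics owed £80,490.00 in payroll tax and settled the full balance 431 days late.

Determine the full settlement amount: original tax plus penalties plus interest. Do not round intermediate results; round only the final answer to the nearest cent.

Penalty periods: ⌈431/30⌉ = 15; penalty = 15 × 1.25% × £80,490.00 = £15,091.88…
Interest: £80,490.00 × ((1 + 0.0004)^431 − 1) = £80,490.00 × 0.18811204… = £15,141.1384…
Total = £80,490.00 + £15,091.8750 + £15,141.1384… = £110,723.01

£110,723.01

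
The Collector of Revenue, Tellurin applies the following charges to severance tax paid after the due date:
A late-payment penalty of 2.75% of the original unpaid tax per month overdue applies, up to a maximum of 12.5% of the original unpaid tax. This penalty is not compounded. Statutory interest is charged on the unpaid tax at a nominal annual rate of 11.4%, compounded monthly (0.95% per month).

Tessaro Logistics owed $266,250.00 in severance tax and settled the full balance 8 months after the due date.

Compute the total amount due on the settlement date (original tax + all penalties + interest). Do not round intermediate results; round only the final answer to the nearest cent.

$320,452.00

Penalty (uncapped): 8 × 2.75% × $266,250.00 = $58,575.00; cap = 12.5% × $266,250.00 = $33,281.25 → penalty = $33,281.25
Interest: $266,250.00 × ((1 + 0.0095)^8 − 1) = $266,250.00 × 0.0785756… = $20,920.7502…
Total = $266,250.00 + $33,281.2500 + $20,920.7502… = $320,452.00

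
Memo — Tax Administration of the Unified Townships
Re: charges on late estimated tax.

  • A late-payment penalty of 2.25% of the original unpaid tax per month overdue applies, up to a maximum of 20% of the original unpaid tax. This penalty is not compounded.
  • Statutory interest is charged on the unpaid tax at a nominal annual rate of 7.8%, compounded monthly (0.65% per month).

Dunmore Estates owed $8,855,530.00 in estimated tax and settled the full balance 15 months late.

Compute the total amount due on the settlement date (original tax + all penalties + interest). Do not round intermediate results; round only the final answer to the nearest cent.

$11,530,463.95

Penalty (uncapped): 15 × 2.25% × $8,855,530.00 = $2,988,741.38…; cap = 20% × $8,855,530.00 = $1,771,106.00 → penalty = $1,771,106.00
Interest: $8,855,530.00 × ((1 + 0.0065)^15 − 1) = $8,855,530.00 × 0.1020637… = $903,827.9466…
Total = $8,855,530.00 + $1,771,106.0000 + $903,827.9466… = $11,530,463.95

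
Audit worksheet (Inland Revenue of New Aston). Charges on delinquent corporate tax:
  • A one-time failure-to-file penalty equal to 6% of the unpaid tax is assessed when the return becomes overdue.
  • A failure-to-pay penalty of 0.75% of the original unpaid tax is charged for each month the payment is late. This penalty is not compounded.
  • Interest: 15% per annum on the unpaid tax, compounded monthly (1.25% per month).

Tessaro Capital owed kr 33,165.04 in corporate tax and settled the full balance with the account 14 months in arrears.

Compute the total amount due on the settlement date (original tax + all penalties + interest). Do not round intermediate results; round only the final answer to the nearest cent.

kr 44,937.13

Failure-to-file penalty: 6% × kr 33,165.04 = kr 1,989.90…
Failure-to-pay penalty = 0.75% × kr 33,165.04 × 14 mo = kr 3,482.33…
Interest: kr 33,165.04 × ((1 + 0.0125)^14 − 1) = kr 33,165.04 × 0.1899547… = kr 6,299.8568…
Total = kr 33,165.04 + kr 5,472.2316 + kr 6,299.8568… = kr 44,937.13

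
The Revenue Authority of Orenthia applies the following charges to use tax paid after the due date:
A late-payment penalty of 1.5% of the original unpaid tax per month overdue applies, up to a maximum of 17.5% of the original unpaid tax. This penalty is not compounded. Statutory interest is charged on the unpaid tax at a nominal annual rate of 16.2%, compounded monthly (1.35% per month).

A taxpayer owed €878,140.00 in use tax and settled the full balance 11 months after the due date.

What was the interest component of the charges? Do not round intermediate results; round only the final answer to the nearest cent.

Interest: €878,140.00 × ((1 + 0.0135)^11 − 1) = €878,140.00 × 0.1589409… = €139,572.3468…

€139,572.35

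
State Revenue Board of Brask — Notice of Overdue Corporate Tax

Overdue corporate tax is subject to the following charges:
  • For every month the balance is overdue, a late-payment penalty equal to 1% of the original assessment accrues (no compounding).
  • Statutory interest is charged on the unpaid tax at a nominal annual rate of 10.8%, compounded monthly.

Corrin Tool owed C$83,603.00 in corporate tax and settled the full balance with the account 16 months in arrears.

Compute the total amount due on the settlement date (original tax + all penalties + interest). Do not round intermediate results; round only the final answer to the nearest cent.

Late-payment penalty = 1% × C$83,603.00 × 16 mo = C$13,376.48
Interest (10.8%/yr ÷ 12 = 0.9%/month): C$83,603.00 × ((1 + 0.009)^16 − 1) = C$12,886.6035…
Total = C$83,603.00 + C$13,376.4800 + C$12,886.6035… = C$109,866.08

C$109,866.08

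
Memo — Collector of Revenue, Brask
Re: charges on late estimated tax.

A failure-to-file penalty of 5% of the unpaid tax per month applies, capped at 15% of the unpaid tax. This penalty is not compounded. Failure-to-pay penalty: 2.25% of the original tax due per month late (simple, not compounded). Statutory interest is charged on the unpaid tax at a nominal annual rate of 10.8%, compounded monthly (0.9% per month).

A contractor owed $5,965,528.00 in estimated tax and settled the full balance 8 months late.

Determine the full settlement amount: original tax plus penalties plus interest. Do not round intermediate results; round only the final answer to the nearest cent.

$8,377,446.37

Failure-to-file: 8 × 5% × $5,965,528.00 = $2,386,211.20, capped at 15% × $5,965,528.00 = $894,829.20
Failure-to-pay penalty: 8 × 2.25% × $5,965,528.00 = $1,073,795.04
Interest: $5,965,528.00 × ((1 + 0.009)^8 − 1) = $5,965,528.00 × 0.0743093… = $443,294.1298…
Total = $5,965,528.00 + $1,968,624.2400 + $443,294.1298… = $8,377,446.37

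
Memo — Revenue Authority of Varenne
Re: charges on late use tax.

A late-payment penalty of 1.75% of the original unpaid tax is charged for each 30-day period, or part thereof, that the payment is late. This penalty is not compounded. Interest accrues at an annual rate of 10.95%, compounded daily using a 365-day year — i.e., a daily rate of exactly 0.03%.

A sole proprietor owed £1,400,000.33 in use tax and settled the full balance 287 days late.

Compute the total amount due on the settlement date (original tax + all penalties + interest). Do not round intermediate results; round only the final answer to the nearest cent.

Penalty periods: ⌈287/30⌉ = 10; penalty = 10 × 1.75% × £1,400,000.33 = £245,000.06…
Interest: £1,400,000.33 × ((1 + 0.0003)^287 − 1) = £1,400,000.33 × 0.08990124… = £125,861.7671…
Total = £1,400,000.33 + £245,000.0578… + £125,861.7671… = £1,770,862.15

£1,770,862.15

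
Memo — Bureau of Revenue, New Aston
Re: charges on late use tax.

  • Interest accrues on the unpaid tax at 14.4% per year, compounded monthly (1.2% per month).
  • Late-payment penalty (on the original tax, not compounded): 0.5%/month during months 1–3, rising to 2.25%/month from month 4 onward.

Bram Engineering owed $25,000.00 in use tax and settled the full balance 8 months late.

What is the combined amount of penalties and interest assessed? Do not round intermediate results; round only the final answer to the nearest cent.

Penalty, months 1–3: 3 × 0.5% × $25,000.00 = $375.00
Penalty, months 4–8: 5 × 2.25% × $25,000.00 = $2,812.50
Interest: $25,000.00 × ((1 + 0.012)^8 − 1) = $25,000.00 × 0.1001302… = $2,503.2558…
Penalties + interest = $3,187.5000 + $2,503.2558… = $5,690.76

$5,690.76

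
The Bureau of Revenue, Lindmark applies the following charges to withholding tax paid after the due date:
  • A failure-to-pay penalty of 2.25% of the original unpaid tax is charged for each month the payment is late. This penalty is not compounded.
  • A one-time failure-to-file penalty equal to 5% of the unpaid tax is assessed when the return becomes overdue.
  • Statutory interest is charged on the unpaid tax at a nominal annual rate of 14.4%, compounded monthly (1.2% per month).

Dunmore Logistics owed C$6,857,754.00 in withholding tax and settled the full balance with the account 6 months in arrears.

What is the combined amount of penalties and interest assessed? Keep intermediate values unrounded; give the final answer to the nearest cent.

C$1,777,494.67

Failure-to-file penalty: 5% × C$6,857,754.00 = C$342,887.70
Failure-to-pay penalty: 6 × 2.25% × C$6,857,754.00 = C$925,796.79
Interest: C$6,857,754.00 × ((1 + 0.012)^6 − 1) = C$6,857,754.00 × 0.0741949… = C$508,810.1839…
Penalties + interest = C$1,268,684.4900 + C$508,810.1839… = C$1,777,494.67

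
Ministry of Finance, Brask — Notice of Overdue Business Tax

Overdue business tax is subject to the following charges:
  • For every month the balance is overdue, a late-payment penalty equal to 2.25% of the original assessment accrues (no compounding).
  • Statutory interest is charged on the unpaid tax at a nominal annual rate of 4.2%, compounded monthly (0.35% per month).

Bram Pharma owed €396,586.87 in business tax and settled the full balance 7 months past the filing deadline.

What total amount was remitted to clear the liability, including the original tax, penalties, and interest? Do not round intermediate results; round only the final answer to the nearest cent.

Late-payment penalty: 7 × 2.25% × €396,586.87 = €62,462.43…
Interest: €396,586.87 × ((1 + 0.0035)^7 − 1) = €396,586.87 × 0.0247588… = €9,818.9975…
Total = €396,586.87 + €62,462.4320… + €9,818.9975… = €468,868.30

€468,868.30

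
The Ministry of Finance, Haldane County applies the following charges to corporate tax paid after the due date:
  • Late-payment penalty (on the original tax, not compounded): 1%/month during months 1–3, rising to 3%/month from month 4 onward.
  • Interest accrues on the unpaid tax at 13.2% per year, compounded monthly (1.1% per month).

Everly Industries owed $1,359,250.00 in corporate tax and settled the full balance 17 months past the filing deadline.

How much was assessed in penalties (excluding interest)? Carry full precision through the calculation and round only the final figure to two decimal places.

$611,662.50

Penalty, months 1–3: 3 × 1% × $1,359,250.00 = $40,777.50
Penalty, months 4–17: 14 × 3% × $1,359,250.00 = $570,885.00
Total penalty = $40,777.50 + $570,885.00 = $611,662.50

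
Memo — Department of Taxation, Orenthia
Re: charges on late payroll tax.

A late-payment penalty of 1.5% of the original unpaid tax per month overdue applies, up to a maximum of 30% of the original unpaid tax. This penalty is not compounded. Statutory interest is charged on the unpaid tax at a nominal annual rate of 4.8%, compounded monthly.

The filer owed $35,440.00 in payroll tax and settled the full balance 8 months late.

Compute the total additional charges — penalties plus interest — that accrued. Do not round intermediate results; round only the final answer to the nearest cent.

Penalty: 8 × 1.5% × $35,440.00 = $4,252.80 (below the 30% cap of $10,632.00)
Interest (4.8%/yr ÷ 12 = 0.4%/month): $35,440.00 × ((1 + 0.004)^8 − 1) = $1,150.0848…
Penalties + interest = $4,252.8000 + $1,150.0848… = $5,402.88

$5,402.88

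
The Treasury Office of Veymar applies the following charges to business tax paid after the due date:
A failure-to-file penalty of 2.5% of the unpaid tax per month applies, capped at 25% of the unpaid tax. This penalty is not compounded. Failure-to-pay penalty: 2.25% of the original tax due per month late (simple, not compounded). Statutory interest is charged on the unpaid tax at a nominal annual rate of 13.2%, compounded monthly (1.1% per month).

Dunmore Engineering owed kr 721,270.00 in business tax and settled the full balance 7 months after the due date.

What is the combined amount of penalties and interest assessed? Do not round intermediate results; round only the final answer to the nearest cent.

Failure-to-file: 7 × 2.5% × kr 721,270.00 = kr 126,222.25 (under the 25% cap)
Failure-to-pay penalty: 7 × 2.25% × kr 721,270.00 = kr 113,600.03…
Interest: kr 721,270.00 × ((1 + 0.011)^7 − 1) = kr 721,270.00 × 0.0795881… = kr 57,404.5095…
Penalties + interest = kr 239,822.2750 + kr 57,404.5095… = kr 297,226.78

kr 297,226.78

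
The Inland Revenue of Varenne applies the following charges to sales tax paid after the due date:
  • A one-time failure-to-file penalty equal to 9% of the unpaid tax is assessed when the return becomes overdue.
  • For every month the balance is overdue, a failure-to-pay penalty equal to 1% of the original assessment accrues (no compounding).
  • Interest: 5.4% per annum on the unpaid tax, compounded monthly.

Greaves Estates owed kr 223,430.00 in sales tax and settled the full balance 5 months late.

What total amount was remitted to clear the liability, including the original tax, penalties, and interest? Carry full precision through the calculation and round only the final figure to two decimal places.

Failure-to-file penalty: 9% × kr 223,430.00 = kr 20,108.70
Failure-to-pay penalty: 5 × 1% × kr 223,430.00 = kr 11,171.50
Interest (5.4%/yr ÷ 12 = 0.45%/month): kr 223,430.00 × ((1 + 0.0045)^5 − 1) = kr 5,072.6236…
Total = kr 223,430.00 + kr 31,280.2000 + kr 5,072.6236… = kr 259,782.82

kr 259,782.82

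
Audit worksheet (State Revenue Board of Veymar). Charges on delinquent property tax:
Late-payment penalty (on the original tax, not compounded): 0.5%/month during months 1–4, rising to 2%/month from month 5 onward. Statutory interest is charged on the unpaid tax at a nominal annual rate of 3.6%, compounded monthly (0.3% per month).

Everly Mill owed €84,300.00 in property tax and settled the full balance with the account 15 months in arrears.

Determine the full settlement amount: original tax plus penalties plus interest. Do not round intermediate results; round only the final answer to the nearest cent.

€108,406.21

Penalty, months 1–4: 4 × 0.5% × €84,300.00 = €1,686.00
Penalty, months 5–15: 11 × 2% × €84,300.00 = €18,546.00
Interest: €84,300.00 × ((1 + 0.003)^15 − 1) = €84,300.00 × 0.0459574… = €3,874.2085…
Total = €84,300.00 + €20,232.0000 + €3,874.2085… = €108,406.21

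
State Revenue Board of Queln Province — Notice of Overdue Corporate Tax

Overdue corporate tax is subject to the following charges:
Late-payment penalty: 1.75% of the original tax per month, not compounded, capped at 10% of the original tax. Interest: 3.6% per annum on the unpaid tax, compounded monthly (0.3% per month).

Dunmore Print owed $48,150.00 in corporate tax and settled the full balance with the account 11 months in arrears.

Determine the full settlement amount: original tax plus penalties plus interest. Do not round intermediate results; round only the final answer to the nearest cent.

Penalty (uncapped): 11 × 1.75% × $48,150.00 = $9,268.88…; cap = 10% × $48,150.00 = $4,815.00 → penalty = $4,815.00
Interest: $48,150.00 × ((1 + 0.003)^11 − 1) = $48,150.00 × 0.0334995… = $1,613.0001…
Total = $48,150.00 + $4,815.0000 + $1,613.0001… = $54,578.00

$54,578.00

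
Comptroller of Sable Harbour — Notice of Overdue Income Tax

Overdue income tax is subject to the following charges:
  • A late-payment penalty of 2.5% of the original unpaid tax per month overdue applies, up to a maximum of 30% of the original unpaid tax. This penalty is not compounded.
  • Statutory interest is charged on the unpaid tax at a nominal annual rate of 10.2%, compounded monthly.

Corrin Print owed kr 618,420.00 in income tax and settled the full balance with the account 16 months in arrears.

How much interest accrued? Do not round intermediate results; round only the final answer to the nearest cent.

Interest (10.2%/yr ÷ 12 = 0.85%/month): kr 618,420.00 × ((1 + 0.0085)^16 − 1) = kr 89,685.4993…

kr 89,685.50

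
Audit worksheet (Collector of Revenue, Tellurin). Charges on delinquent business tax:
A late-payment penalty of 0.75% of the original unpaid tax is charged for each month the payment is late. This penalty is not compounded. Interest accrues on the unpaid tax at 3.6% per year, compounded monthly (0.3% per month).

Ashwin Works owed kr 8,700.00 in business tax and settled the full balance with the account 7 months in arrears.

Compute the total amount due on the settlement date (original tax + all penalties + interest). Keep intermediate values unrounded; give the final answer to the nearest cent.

Late-payment penalty = 0.75% × kr 8,700.00 × 7 mo = kr 456.75
Interest: kr 8,700.00 × ((1 + 0.003)^7 − 1) = kr 8,700.00 × 0.0211899… = kr 184.3525…
Total = kr 8,700.00 + kr 456.7500 + kr 184.3525… = kr 9,341.10

kr 9,341.10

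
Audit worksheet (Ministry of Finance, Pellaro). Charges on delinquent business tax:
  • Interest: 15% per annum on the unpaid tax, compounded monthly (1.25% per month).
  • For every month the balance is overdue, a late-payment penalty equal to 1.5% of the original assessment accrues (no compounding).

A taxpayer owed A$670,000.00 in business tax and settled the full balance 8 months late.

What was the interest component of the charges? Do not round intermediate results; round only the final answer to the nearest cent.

A$70,005.69

Interest: A$670,000.00 × ((1 + 0.0125)^8 − 1) = A$670,000.00 × 0.1044861… = A$70,005.6878…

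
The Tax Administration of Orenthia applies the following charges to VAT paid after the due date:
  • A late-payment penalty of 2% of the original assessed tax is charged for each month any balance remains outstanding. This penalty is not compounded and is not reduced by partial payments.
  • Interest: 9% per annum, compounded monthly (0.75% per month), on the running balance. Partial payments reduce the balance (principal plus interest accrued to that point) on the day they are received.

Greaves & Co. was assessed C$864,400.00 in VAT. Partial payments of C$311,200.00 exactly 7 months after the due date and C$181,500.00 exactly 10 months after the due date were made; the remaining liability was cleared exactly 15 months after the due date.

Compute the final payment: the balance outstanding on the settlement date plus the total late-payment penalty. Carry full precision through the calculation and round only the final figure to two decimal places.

Balance at month 7: C$864,400.0000 × (1 + 0.0075)^7 = C$910,814.9321…
After C$311,200.00 payment: C$910,814.9321… − C$311,200.00 = C$599,614.9321…
Balance at month 10: C$599,614.9321… × (1 + 0.0075)^3 = C$613,207.7060…
After C$181,500.00 payment: C$613,207.7060… − C$181,500.00 = C$431,707.7060…
Balance at month 15: C$431,707.7060… × (1 + 0.0075)^5 = C$448,141.4087…
Penalty: 15 × 2% × C$864,400.00 = C$259,320.00
Final settlement = outstanding balance + penalty = C$448,141.4087… + C$259,320.00 = C$707,461.41

C$707,461.41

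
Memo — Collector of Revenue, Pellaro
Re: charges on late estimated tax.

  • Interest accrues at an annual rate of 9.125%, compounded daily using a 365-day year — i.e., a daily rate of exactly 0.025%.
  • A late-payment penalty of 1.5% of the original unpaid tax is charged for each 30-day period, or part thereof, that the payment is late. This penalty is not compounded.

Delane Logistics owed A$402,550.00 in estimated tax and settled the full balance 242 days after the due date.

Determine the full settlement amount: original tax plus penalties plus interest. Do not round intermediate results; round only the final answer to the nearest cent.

Penalty periods: ⌈242/30⌉ = 9; penalty = 9 × 1.5% × A$402,550.00 = A$54,344.25
Interest: A$402,550.00 × ((1 + 0.00025)^242 − 1) = A$402,550.00 × 0.06235956… = A$25,102.8428…
Total = A$402,550.00 + A$54,344.2500 + A$25,102.8428… = A$481,997.09

A$481,997.09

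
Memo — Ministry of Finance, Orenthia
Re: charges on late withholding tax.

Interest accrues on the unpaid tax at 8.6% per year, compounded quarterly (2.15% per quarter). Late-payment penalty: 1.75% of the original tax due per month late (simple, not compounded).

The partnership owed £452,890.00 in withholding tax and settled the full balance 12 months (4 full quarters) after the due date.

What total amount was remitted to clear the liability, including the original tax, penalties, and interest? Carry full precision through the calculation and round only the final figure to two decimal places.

£588,219.63

Late-payment penalty = 1.75% × £452,890.00 × 12 mo = £95,106.90
Interest: £452,890.00 × ((1 + 0.0215)^4 − 1) = £452,890.00 × 0.0888135… = £40,222.7311…
Total = £452,890.00 + £95,106.9000 + £40,222.7311… = £588,219.63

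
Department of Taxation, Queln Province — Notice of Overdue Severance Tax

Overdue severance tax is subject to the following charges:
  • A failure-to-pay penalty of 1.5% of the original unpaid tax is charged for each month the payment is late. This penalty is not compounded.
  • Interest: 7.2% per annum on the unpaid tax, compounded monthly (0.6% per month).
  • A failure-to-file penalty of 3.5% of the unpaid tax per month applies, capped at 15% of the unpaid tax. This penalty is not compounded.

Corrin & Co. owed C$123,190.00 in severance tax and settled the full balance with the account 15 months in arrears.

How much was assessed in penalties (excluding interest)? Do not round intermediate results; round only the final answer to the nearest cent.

C$46,196.25

Failure-to-file: 15 × 3.5% × C$123,190.00 = C$64,674.75, capped at 15% × C$123,190.00 = C$18,478.50
Failure-to-pay penalty = 1.5% × C$123,190.00 × 15 mo = C$27,717.75
Total penalty = C$18,478.50 + C$27,717.75 = C$46,196.25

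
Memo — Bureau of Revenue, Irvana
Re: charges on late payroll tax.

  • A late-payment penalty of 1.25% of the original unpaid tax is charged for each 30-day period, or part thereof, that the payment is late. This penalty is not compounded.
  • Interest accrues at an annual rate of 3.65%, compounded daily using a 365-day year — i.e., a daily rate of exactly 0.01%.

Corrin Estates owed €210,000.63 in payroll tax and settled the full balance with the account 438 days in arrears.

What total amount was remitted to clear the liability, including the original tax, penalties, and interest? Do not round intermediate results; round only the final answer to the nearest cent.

€258,777.71

Penalty periods: ⌈438/30⌉ = 15; penalty = 15 × 1.25% × €210,000.63 = €39,375.12…
Interest: €210,000.63 × ((1 + 0.0001)^438 − 1) = €210,000.63 × 0.04477109… = €9,401.9574…
Total = €210,000.63 + €39,375.1181… + €9,401.9574… = €258,777.71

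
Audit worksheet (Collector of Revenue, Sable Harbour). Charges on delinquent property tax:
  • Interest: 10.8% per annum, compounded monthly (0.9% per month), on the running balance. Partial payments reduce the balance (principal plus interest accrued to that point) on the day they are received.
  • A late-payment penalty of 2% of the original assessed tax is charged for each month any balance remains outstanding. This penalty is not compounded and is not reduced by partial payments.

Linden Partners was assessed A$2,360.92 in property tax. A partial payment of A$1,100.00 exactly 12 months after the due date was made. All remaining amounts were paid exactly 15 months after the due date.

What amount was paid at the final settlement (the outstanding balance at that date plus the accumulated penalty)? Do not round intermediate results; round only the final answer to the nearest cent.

A$2,278.84

Balance at month 12: A$2,360.9200 × (1 + 0.009)^12 = A$2,628.9073…
After A$1,100.00 payment: A$2,628.9073… − A$1,100.00 = A$1,528.9073…
Balance at month 15: A$1,528.9073… × (1 + 0.009)^3 = A$1,570.5604…
Penalty: 15 × 2% × A$2,360.92 = A$708.28…
Final settlement = outstanding balance + penalty = A$1,570.5604… + A$708.28… = A$2,278.84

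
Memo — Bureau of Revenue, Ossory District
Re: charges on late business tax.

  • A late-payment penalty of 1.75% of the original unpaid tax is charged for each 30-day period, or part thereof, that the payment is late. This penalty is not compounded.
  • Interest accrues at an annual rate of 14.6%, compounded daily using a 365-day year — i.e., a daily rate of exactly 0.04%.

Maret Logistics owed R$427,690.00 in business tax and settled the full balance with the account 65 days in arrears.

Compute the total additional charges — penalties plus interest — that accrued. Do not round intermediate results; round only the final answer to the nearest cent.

Penalty periods: ⌈65/30⌉ = 3; penalty = 3 × 1.75% × R$427,690.00 = R$22,453.73…
Interest: R$427,690.00 × ((1 + 0.0004)^65 − 1) = R$427,690.00 × 0.02633561… = R$11,263.4783…
Penalties + interest = R$22,453.7250 + R$11,263.4783… = R$33,717.20

R$33,717.20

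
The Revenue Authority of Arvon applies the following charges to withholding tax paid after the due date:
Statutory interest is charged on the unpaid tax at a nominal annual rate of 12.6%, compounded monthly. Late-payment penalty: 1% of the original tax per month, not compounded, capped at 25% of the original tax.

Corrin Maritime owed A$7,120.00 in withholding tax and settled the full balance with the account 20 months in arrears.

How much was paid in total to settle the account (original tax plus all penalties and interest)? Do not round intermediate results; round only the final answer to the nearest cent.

A$10,198.18

Penalty: 20 × 1% × A$7,120.00 = A$1,424.00 (below the 25% cap of A$1,780.00)
Interest (12.6%/yr ÷ 12 = 1.05%/month): A$7,120.00 × ((1 + 0.0105)^20 − 1) = A$1,654.1762…
Total = A$7,120.00 + A$1,424.0000 + A$1,654.1762… = A$10,198.18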